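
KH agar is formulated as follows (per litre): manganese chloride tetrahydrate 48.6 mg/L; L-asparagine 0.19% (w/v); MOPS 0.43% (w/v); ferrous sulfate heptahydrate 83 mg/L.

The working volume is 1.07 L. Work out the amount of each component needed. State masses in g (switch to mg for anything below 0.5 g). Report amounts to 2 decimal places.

Scale factor relative to 1 L: 1.07.
manganese chloride tetrahydrate: 48.6 mg/L × 1.07 L = 52.00 mg
L-asparagine: 0.19% w/v = 1.9 g/L → 1.9 × 1.07 L = 2.03 g
MOPS: 0.43 g per 100 mL × 1070 mL ÷ 100 = 4.60 g
ferrous sulfate heptahydrate: 83 mg/L × 1.07 L = 88.81 mg

manganese chloride tetrahydrate 52.00 mg; L-asparagine 2.03 g; MOPS 4.60 g; ferrous sulfate heptahydrate 88.81 mg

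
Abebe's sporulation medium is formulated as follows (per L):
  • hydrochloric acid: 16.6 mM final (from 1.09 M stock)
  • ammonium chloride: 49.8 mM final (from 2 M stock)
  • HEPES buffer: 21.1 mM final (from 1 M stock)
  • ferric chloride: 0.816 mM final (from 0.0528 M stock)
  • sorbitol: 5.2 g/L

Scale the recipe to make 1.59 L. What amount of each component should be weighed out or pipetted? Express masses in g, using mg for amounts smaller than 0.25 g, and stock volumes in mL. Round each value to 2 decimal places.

Working volume: 1.59 L.
hydrochloric acid: V = C2·V2/C1 = 16.6 mM × 1590 mL ÷ 1090 mM = 24.21 mL
ammonium chloride: dilute stock: 49.8 mM × 1590 mL ÷ 2000 mM = 39.59 mL
HEPES buffer: V = C2·V2/C1 = 21.1 mM × 1590 mL ÷ 1000 mM = 33.55 mL
ferric chloride: V = C2·V2/C1 = 0.816 mM × 1590 mL ÷ 52.8 mM = 24.57 mL
sorbitol: 5.2 g/L × 1.59 L = 8.27 g

hydrochloric acid 24.21 mL; ammonium chloride 39.59 mL; HEPES buffer 33.55 mL; ferric chloride 24.57 mL; sorbitol 8.27 g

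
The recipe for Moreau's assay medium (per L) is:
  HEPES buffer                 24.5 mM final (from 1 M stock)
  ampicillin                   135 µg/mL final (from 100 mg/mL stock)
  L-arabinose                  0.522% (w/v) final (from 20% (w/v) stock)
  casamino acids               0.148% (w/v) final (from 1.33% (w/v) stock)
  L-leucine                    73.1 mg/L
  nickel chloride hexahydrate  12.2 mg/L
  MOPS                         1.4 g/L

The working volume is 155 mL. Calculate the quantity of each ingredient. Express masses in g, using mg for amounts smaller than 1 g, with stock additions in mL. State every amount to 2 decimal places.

Scale factor relative to 1 L: 0.155.
HEPES buffer: dilute stock: 24.5 mM × 155 mL ÷ 1000 mM = 3.80 mL
ampicillin: dilute stock: 135 µg/mL × 155 mL ÷ 100000 µg/mL = 0.21 mL
L-arabinose: dilute stock: 0.522% ÷ 20% × 155 mL = 4.05 mL
casamino acids: dilute stock: 0.148% ÷ 1.33% × 155 mL = 17.25 mL
L-leucine: 73.1 mg/L × 0.155 L = 11.33 mg
nickel chloride hexahydrate: 12.2 mg/L × 0.155 L = 1.89 mg
MOPS: 1.4 g/L × 0.155 L = 0.217 g = 217.00 mg

HEPES buffer 3.80 mL; ampicillin 0.21 mL; L-arabinose 4.05 mL; casamino acids 17.25 mL; L-leucine 11.33 mg; nickel chloride hexahydrate 1.89 mg; MOPS 217.00 mg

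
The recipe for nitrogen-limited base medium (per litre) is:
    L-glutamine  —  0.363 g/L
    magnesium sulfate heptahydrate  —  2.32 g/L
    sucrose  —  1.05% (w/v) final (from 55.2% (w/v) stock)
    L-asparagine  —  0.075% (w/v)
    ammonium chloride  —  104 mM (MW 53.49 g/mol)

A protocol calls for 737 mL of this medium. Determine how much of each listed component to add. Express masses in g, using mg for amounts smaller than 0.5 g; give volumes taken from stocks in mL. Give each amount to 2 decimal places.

L-glutamine 267.53 mg; magnesium sulfate heptahydrate 1.71 g; sucrose 14.02 mL; L-asparagine 0.55 g; ammonium chloride 4.10 g

Working volume: 737 mL = 0.737 L.
L-glutamine: 0.363 g/L × 0.737 L = 0.267531 g = 267.53 mg
magnesium sulfate heptahydrate: 2.32 g/L × 0.737 L = 1.71 g
sucrose: C1V1 = C2V2 → 1.05% ÷ 55.2% × 737 mL = 14.02 mL
L-asparagine: 0.075 g per 100 mL × 737 mL ÷ 100 = 0.55 g
ammonium chloride: 104 mmol/L × 53.49 g/mol × 0.737 L ÷ 1000 = 4.10 g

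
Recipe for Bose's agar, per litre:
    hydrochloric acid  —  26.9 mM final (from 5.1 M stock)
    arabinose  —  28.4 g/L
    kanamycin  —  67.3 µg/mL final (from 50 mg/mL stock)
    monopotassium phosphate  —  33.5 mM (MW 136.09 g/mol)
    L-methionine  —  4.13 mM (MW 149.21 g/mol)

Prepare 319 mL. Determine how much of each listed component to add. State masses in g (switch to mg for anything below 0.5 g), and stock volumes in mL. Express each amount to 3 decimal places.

Target volume = 319 mL = 0.319 L.
hydrochloric acid: V = C2·V2/C1 = 26.9 mM × 319 mL ÷ 5100 mM = 1.683 mL
arabinose: 28.4 g/L × 0.319 L = 9.060 g
kanamycin: dilute stock: 67.3 µg/mL × 319 mL ÷ 50000 µg/mL = 0.429 mL
monopotassium phosphate: 33.5 mmol/L × 136.09 g/mol × 0.319 L ÷ 1000 = 1.454 g
L-methionine: 4.13 mmol/L × 149.21 mg/mmol × 0.319 L = 196.580 mg

hydrochloric acid 1.683 mL; arabinose 9.060 g; kanamycin 0.429 mL; monopotassium phosphate 1.454 g; L-methionine 196.580 mg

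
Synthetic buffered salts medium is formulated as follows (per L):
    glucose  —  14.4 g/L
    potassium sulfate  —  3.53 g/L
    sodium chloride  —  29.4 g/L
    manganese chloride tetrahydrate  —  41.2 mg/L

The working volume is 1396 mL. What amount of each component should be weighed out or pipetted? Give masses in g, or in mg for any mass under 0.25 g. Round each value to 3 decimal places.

Scale factor relative to 1 L: 1.396.
glucose: 14.4 g/L × 1.396 L = 20.102 g
potassium sulfate: 3.53 g/L × 1.396 L = 4.928 g
sodium chloride: 29.4 g/L × 1.396 L = 41.042 g
manganese chloride tetrahydrate: 41.2 mg/L × 1.396 L = 57.515 mg

glucose 20.102 g; potassium sulfate 4.928 g; sodium chloride 41.042 g; manganese chloride tetrahydrate 57.515 mg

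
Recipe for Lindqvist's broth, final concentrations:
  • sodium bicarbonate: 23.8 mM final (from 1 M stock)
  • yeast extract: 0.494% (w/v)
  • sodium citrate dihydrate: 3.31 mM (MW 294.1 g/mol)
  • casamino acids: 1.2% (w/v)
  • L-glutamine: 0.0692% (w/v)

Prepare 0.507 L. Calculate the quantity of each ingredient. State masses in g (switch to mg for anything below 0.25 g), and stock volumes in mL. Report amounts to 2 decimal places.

Working volume: 0.507 L.
sodium bicarbonate: dilute stock: 23.8 mM × 507 mL ÷ 1000 mM = 12.07 mL
yeast extract: 0.494% w/v = 4.94 g/L → 4.94 × 0.507 L = 2.50 g
sodium citrate dihydrate: 3.31 mmol/L × 294.1 g/mol × 0.507 L ÷ 1000 = 0.49 g
casamino acids: 1.2 g per 100 mL × 507 mL ÷ 100 = 6.08 g
L-glutamine: 0.0692 g per 100 mL × 507 mL ÷ 100 = 0.35 g

sodium bicarbonate 12.07 mL; yeast extract 2.50 g; sodium citrate dihydrate 0.49 g; casamino acids 6.08 g; L-glutamine 0.35 g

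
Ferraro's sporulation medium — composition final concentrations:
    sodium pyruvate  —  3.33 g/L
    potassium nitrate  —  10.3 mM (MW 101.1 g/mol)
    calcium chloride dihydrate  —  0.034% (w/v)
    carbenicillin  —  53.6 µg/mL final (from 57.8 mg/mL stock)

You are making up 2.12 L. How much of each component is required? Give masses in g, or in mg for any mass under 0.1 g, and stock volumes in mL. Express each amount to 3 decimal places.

Working volume: 2.12 L.
sodium pyruvate: 3.33 g/L × 2.12 L = 7.060 g
potassium nitrate: 10.3 mmol/L × 101.1 g/mol × 2.12 L ÷ 1000 = 2.208 g
calcium chloride dihydrate: 0.034 g per 100 mL × 2120 mL ÷ 100 = 0.721 g
carbenicillin: dilute stock: 53.6 µg/mL × 2120 mL ÷ 57800 µg/mL = 1.966 mL

sodium pyruvate 7.060 g; potassium nitrate 2.208 g; calcium chloride dihydrate 0.721 g; carbenicillin 1.966 mL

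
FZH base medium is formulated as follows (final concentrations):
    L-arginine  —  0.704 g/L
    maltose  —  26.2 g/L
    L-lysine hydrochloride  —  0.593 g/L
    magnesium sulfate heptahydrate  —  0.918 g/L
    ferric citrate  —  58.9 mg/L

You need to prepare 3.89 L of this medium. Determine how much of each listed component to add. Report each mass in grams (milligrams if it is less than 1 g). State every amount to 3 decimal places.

Scale factor relative to 1 L: 3.89.
L-arginine: 0.704 g/L × 3.89 L = 2.739 g
maltose: 26.2 g/L × 3.89 L = 101.918 g
L-lysine hydrochloride: 0.593 g/L × 3.89 L = 2.307 g
magnesium sulfate heptahydrate: 0.918 g/L × 3.89 L = 3.571 g
ferric citrate: 58.9 mg/L × 3.89 L = 229.121 mg

L-arginine 2.739 g; maltose 101.918 g; L-lysine hydrochloride 2.307 g; magnesium sulfate heptahydrate 3.571 g; ferric citrate 229.121 mg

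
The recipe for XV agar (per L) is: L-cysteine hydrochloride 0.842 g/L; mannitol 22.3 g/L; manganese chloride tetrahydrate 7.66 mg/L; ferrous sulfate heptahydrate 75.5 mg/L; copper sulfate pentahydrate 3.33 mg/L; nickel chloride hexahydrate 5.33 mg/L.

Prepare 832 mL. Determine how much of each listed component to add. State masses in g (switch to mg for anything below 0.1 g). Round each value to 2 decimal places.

Target volume = 832 mL = 0.832 L.
L-cysteine hydrochloride: 0.842 g/L × 0.832 L = 0.70 g
mannitol: 22.3 g/L × 0.832 L = 18.55 g
manganese chloride tetrahydrate: 7.66 mg/L × 0.832 L = 6.37 mg
ferrous sulfate heptahydrate: 75.5 mg/L × 0.832 L = 62.82 mg
copper sulfate pentahydrate: 3.33 mg/L × 0.832 L = 2.77 mg
nickel chloride hexahydrate: 5.33 mg/L × 0.832 L = 4.43 mg

L-cysteine hydrochloride 0.70 g; mannitol 18.55 g; manganese chloride tetrahydrate 6.37 mg; ferrous sulfate heptahydrate 62.82 mg; copper sulfate pentahydrate 2.77 mg; nickel chloride hexahydrate 4.43 mg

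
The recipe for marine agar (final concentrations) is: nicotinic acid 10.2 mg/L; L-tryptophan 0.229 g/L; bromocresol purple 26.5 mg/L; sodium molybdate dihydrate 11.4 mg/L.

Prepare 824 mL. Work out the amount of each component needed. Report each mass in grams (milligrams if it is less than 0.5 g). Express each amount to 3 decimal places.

nicotinic acid 8.405 mg; L-tryptophan 188.696 mg; bromocresol purple 21.836 mg; sodium molybdate dihydrate 9.394 mg

Scale factor relative to 1 L: 0.824.
nicotinic acid: 10.2 mg/L × 0.824 L = 8.405 mg
L-tryptophan: 0.229 g/L × 0.824 L = 0.188696 g = 188.696 mg
bromocresol purple: 26.5 mg/L × 0.824 L = 21.836 mg
sodium molybdate dihydrate: 11.4 mg/L × 0.824 L = 9.394 mg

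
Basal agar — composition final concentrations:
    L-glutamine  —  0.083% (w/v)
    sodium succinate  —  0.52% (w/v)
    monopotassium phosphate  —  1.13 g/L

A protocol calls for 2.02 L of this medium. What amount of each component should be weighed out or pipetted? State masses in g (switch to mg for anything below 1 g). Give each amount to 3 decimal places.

Working volume: 2.02 L.
L-glutamine: 0.083 g per 100 mL × 2020 mL ÷ 100 = 1.677 g
sodium succinate: 0.52% w/v = 5.2 g/L → 5.2 × 2.02 L = 10.504 g
monopotassium phosphate: 1.13 g/L × 2.02 L = 2.283 g

L-glutamine 1.677 g; sodium succinate 10.504 g; monopotassium phosphate 2.283 g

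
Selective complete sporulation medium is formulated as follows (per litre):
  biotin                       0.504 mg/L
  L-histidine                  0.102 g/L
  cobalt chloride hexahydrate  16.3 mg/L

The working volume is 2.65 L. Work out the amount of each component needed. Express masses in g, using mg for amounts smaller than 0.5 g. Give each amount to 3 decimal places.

Scale factor relative to 1 L: 2.65.
biotin: 0.504 mg/L × 2.65 L = 1.336 mg
L-histidine: 0.102 g/L × 2.65 L = 0.2703 g = 270.300 mg
cobalt chloride hexahydrate: 16.3 mg/L × 2.65 L = 43.195 mg

biotin 1.336 mg; L-histidine 270.300 mg; cobalt chloride hexahydrate 43.195 mg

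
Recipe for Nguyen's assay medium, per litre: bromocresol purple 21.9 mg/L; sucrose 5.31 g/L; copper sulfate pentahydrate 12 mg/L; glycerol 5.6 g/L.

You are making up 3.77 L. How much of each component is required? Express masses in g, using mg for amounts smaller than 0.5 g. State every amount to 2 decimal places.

Working volume: 3.77 L.
bromocresol purple: 21.9 mg/L × 3.77 L = 82.56 mg
sucrose: 5.31 g/L × 3.77 L = 20.02 g
copper sulfate pentahydrate: 12 mg/L × 3.77 L = 45.24 mg
glycerol: 5.6 g/L × 3.77 L = 21.11 g

bromocresol purple 82.56 mg; sucrose 20.02 g; copper sulfate pentahydrate 45.24 mg; glycerol 21.11 g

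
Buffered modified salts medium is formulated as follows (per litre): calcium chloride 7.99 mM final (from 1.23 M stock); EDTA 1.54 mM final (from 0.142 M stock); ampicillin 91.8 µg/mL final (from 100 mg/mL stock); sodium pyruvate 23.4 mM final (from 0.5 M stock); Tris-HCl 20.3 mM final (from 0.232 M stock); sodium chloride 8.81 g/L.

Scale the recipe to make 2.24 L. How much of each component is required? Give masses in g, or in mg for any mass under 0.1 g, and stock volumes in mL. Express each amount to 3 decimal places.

calcium chloride 14.551 mL; EDTA 24.293 mL; ampicillin 2.056 mL; sodium pyruvate 104.832 mL; Tris-HCl 196.000 mL; sodium chloride 19.734 g

Working volume: 2.24 L.
calcium chloride: C1V1 = C2V2 → 7.99 mM × 2240 mL ÷ 1230 mM = 14.551 mL
EDTA: V = C2·V2/C1 = 1.54 mM × 2240 mL ÷ 142 mM = 24.293 mL
ampicillin: V = C2·V2/C1 = 91.8 µg/mL × 2240 mL ÷ 100000 µg/mL = 2.056 mL
sodium pyruvate: dilute stock: 23.4 mM × 2240 mL ÷ 500 mM = 104.832 mL
Tris-HCl: C1V1 = C2V2 → 20.3 mM × 2240 mL ÷ 232 mM = 196.000 mL
sodium chloride: 8.81 g/L × 2.24 L = 19.734 g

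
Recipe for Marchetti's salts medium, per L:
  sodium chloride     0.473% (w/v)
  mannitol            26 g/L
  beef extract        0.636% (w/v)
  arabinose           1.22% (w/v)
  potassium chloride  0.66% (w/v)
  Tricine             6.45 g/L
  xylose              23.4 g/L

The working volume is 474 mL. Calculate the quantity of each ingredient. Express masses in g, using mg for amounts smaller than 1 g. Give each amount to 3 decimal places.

Working volume: 474 mL = 0.474 L.
sodium chloride: 0.473 g per 100 mL × 474 mL ÷ 100 = 2.242 g
mannitol: 26 g/L × 0.474 L = 12.324 g
beef extract: 0.636% w/v = 6.36 g/L → 6.36 × 0.474 L = 3.015 g
arabinose: 1.22% w/v = 12.2 g/L → 12.2 × 0.474 L = 5.783 g
potassium chloride: 0.66 g per 100 mL × 474 mL ÷ 100 = 3.128 g
Tricine: 6.45 g/L × 0.474 L = 3.057 g
xylose: 23.4 g/L × 0.474 L = 11.092 g

sodium chloride 2.242 g; mannitol 12.324 g; beef extract 3.015 g; arabinose 5.783 g; potassium chloride 3.128 g; Tricine 3.057 g; xylose 11.092 g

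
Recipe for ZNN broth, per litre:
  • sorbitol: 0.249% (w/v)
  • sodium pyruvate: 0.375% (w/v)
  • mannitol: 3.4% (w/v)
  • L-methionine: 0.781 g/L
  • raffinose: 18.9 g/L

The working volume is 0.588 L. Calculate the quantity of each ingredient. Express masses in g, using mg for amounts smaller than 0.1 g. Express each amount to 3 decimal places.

Working volume: 0.588 L.
sorbitol: 0.249% w/v = 2.49 g/L → 2.49 × 0.588 L = 1.464 g
sodium pyruvate: 0.375 g per 100 mL × 588 mL ÷ 100 = 2.205 g
mannitol: 3.4 g per 100 mL × 588 mL ÷ 100 = 19.992 g
L-methionine: 0.781 g/L × 0.588 L = 0.459 g
raffinose: 18.9 g/L × 0.588 L = 11.113 g

sorbitol 1.464 g; sodium pyruvate 2.205 g; mannitol 19.992 g; L-methionine 0.459 g; raffinose 11.113 g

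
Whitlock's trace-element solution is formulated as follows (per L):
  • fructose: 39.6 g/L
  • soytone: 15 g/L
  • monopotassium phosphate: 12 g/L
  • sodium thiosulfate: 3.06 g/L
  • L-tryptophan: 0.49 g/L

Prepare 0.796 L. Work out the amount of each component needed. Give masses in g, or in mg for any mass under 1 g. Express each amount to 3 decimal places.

fructose 31.522 g; soytone 11.940 g; monopotassium phosphate 9.552 g; sodium thiosulfate 2.436 g; L-tryptophan 390.040 mg

Scale factor relative to 1 L: 0.796.
fructose: 39.6 g/L × 0.796 L = 31.522 g
soytone: 15 g/L × 0.796 L = 11.940 g
monopotassium phosphate: 12 g/L × 0.796 L = 9.552 g
sodium thiosulfate: 3.06 g/L × 0.796 L = 2.436 g
L-tryptophan: 0.49 g/L × 0.796 L = 0.39004 g = 390.040 mg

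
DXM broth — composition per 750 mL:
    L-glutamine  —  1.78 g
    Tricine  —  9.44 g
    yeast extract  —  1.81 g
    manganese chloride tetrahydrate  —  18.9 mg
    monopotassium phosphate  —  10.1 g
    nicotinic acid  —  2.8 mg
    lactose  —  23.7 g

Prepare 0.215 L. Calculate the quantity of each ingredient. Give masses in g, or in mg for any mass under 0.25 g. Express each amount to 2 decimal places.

Scale factor = 215 mL / 750 mL = 0.286667.
L-glutamine: 1.78 g × (215 mL / 750 mL) = 0.51 g
Tricine: 9.44 g × (215 mL / 750 mL) = 2.71 g
yeast extract: 1.81 g × (215 mL / 750 mL) = 0.52 g
manganese chloride tetrahydrate: 18.9 mg × (215 mL / 750 mL) = 5.42 mg
monopotassium phosphate: 10.1 g × (215 mL / 750 mL) = 2.90 g
nicotinic acid: 2.8 mg × (215 mL / 750 mL) = 0.80 mg
lactose: 23.7 g × (215 mL / 750 mL) = 6.79 g

L-glutamine 0.51 g; Tricine 2.71 g; yeast extract 0.52 g; manganese chloride tetrahydrate 5.42 mg; monopotassium phosphate 2.90 g; nicotinic acid 0.80 mg; lactose 6.79 g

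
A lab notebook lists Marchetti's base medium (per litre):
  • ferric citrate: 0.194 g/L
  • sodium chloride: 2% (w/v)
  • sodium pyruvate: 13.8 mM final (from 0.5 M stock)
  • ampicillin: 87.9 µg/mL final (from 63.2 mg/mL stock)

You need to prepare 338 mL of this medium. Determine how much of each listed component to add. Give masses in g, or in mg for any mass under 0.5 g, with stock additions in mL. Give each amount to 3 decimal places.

Scale factor relative to 1 L: 0.338.
ferric citrate: 0.194 g/L × 0.338 L = 0.065572 g = 65.572 mg
sodium chloride: 2% w/v = 20 g/L → 20 × 0.338 L = 6.760 g
sodium pyruvate: V = C2·V2/C1 = 13.8 mM × 338 mL ÷ 500 mM = 9.329 mL
ampicillin: dilute stock: 87.9 µg/mL × 338 mL ÷ 63200 µg/mL = 0.470 mL

ferric citrate 65.572 mg; sodium chloride 6.760 g; sodium pyruvate 9.329 mL; ampicillin 0.470 mL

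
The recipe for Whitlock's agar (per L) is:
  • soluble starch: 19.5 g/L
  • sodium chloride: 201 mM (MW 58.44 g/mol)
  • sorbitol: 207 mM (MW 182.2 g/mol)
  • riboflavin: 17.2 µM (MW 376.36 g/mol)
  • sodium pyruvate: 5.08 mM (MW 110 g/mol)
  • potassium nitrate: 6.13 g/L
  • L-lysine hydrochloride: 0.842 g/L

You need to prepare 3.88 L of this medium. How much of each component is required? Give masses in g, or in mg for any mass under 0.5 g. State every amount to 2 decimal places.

soluble starch 75.66 g; sodium chloride 45.58 g; sorbitol 146.34 g; riboflavin 25.12 mg; sodium pyruvate 2.17 g; potassium nitrate 23.78 g; L-lysine hydrochloride 3.27 g

Working volume: 3.88 L.
soluble starch: 19.5 g/L × 3.88 L = 75.66 g
sodium chloride: 201 mmol/L × 58.44 g/mol × 3.88 L ÷ 1000 = 45.58 g
sorbitol: 207 mmol/L × 182.2 g/mol × 3.88 L ÷ 1000 = 146.34 g
riboflavin: 17.2 µmol/L × 376.36 g/mol × 3.88 L ÷ 1000 = 25.12 mg
sodium pyruvate: 5.08 mmol/L × 110 g/mol × 3.88 L ÷ 1000 = 2.17 g
potassium nitrate: 6.13 g/L × 3.88 L = 23.78 g
L-lysine hydrochloride: 0.842 g/L × 3.88 L = 3.27 g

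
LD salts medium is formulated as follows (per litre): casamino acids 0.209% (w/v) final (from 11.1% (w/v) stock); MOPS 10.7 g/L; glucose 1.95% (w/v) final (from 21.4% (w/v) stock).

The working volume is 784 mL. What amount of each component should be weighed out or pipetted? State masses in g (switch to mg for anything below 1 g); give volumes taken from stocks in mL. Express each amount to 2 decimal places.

Scale factor relative to 1 L: 0.784.
casamino acids: dilute stock: 0.209% ÷ 11.1% × 784 mL = 14.76 mL
MOPS: 10.7 g/L × 0.784 L = 8.39 g
glucose: C1V1 = C2V2 → 1.95% ÷ 21.4% × 784 mL = 71.44 mL

casamino acids 14.76 mL; MOPS 8.39 g; glucose 71.44 mL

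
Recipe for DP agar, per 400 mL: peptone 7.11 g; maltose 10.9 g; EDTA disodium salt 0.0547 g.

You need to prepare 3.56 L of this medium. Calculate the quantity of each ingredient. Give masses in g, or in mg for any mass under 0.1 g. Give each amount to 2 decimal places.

Ratio of target to recipe volume: 3560 / 400 = 8.9.
peptone: 7.11 g × (3560 mL / 400 mL) = 63.28 g
maltose: 10.9 g × (3560 mL / 400 mL) = 97.01 g
EDTA disodium salt: 0.0547 g × (3560 mL / 400 mL) = 0.49 g

peptone 63.28 g; maltose 97.01 g; EDTA disodium salt 0.49 g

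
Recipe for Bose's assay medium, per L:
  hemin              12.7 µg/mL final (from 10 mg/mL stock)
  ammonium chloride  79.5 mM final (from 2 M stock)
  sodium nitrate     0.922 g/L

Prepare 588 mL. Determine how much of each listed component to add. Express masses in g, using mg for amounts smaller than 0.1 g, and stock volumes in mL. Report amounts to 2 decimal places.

Target volume = 588 mL = 0.588 L.
hemin: V = C2·V2/C1 = 12.7 µg/mL × 588 mL ÷ 10000 µg/mL = 0.75 mL
ammonium chloride: dilute stock: 79.5 mM × 588 mL ÷ 2000 mM = 23.37 mL
sodium nitrate: 0.922 g/L × 0.588 L = 0.54 g

hemin 0.75 mL; ammonium chloride 23.37 mL; sodium nitrate 0.54 g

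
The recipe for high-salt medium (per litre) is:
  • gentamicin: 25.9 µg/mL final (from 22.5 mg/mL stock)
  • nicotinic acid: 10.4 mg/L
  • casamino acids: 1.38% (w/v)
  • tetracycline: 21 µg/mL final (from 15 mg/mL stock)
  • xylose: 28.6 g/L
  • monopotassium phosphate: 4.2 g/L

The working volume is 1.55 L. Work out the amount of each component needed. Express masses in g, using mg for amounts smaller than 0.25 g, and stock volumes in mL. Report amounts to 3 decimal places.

gentamicin 1.784 mL; nicotinic acid 16.120 mg; casamino acids 21.390 g; tetracycline 2.170 mL; xylose 44.330 g; monopotassium phosphate 6.510 g

Working volume: 1.55 L.
gentamicin: C1V1 = C2V2 → 25.9 µg/mL × 1550 mL ÷ 22500 µg/mL = 1.784 mL
nicotinic acid: 10.4 mg/L × 1.55 L = 16.120 mg
casamino acids: 1.38% w/v = 13.8 g/L → 13.8 × 1.55 L = 21.390 g
tetracycline: dilute stock: 21 µg/mL × 1550 mL ÷ 15000 µg/mL = 2.170 mL
xylose: 28.6 g/L × 1.55 L = 44.330 g
monopotassium phosphate: 4.2 g/L × 1.55 L = 6.510 g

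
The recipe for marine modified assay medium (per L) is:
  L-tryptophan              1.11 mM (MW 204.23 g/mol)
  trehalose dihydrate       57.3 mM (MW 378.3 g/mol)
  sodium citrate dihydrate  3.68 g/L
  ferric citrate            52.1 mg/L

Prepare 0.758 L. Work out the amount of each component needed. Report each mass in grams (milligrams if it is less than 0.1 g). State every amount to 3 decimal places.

Scale factor relative to 1 L: 0.758.
L-tryptophan: 1.11 mmol/L × 204.23 g/mol × 0.758 L ÷ 1000 = 0.172 g
trehalose dihydrate: 57.3 mmol/L × 378.3 g/mol × 0.758 L ÷ 1000 = 16.431 g
sodium citrate dihydrate: 3.68 g/L × 0.758 L = 2.789 g
ferric citrate: 52.1 mg/L × 0.758 L = 39.492 mg

L-tryptophan 0.172 g; trehalose dihydrate 16.431 g; sodium citrate dihydrate 2.789 g; ferric citrate 39.492 mg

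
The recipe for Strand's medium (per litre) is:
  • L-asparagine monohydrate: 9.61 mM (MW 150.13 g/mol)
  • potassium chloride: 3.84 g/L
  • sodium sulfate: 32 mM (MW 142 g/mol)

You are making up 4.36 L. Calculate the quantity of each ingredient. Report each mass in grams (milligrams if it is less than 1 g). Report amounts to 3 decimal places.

Working volume: 4.36 L.
L-asparagine monohydrate: 9.61 mmol/L × 150.13 g/mol × 4.36 L ÷ 1000 = 6.290 g
potassium chloride: 3.84 g/L × 4.36 L = 16.742 g
sodium sulfate: 32 mmol/L × 142 g/mol × 4.36 L ÷ 1000 = 19.812 g

L-asparagine monohydrate 6.290 g; potassium chloride 16.742 g; sodium sulfate 19.812 g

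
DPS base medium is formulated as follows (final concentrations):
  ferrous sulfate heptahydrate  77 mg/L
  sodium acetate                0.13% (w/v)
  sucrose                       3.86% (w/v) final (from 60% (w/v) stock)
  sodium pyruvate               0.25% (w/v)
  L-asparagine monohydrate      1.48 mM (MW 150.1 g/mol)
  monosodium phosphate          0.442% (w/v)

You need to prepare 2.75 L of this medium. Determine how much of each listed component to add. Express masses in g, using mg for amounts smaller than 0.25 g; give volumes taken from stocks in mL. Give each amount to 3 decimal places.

Scale factor relative to 1 L: 2.75.
ferrous sulfate heptahydrate: 77 mg/L × 2.75 L = 211.750 mg
sodium acetate: 0.13% w/v = 1.3 g/L → 1.3 × 2.75 L = 3.575 g
sucrose: V = C2·V2/C1 = 3.86% ÷ 60% × 2750 mL = 176.917 mL
sodium pyruvate: 0.25 g per 100 mL × 2750 mL ÷ 100 = 6.875 g
L-asparagine monohydrate: 1.48 mmol/L × 150.1 g/mol × 2.75 L ÷ 1000 = 0.611 g
monosodium phosphate: 0.442% w/v = 4.42 g/L → 4.42 × 2.75 L = 12.155 g

ferrous sulfate heptahydrate 211.750 mg; sodium acetate 3.575 g; sucrose 176.917 mL; sodium pyruvate 6.875 g; L-asparagine monohydrate 0.611 g; monosodium phosphate 12.155 g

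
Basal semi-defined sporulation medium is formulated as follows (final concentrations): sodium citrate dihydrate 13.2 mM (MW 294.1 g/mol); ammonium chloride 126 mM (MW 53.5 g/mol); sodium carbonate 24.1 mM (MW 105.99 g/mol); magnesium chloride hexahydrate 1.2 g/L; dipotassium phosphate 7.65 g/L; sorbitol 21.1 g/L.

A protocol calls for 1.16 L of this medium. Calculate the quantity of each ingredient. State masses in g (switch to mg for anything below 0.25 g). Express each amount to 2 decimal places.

sodium citrate dihydrate 4.50 g; ammonium chloride 7.82 g; sodium carbonate 2.96 g; magnesium chloride hexahydrate 1.39 g; dipotassium phosphate 8.87 g; sorbitol 24.48 g

Working volume: 1.16 L.
sodium citrate dihydrate: 13.2 mmol/L × 294.1 g/mol × 1.16 L ÷ 1000 = 4.50 g
ammonium chloride: 126 mmol/L × 53.5 g/mol × 1.16 L ÷ 1000 = 7.82 g
sodium carbonate: 24.1 mmol/L × 105.99 g/mol × 1.16 L ÷ 1000 = 2.96 g
magnesium chloride hexahydrate: 1.2 g/L × 1.16 L = 1.39 g
dipotassium phosphate: 7.65 g/L × 1.16 L = 8.87 g
sorbitol: 21.1 g/L × 1.16 L = 24.48 g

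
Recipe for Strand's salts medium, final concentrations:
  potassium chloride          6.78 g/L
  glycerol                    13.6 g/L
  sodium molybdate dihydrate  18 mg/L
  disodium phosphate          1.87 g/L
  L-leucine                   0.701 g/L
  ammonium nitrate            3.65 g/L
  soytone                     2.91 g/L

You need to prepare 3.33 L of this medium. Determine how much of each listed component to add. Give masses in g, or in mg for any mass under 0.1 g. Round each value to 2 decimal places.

potassium chloride 22.58 g; glycerol 45.29 g; sodium molybdate dihydrate 59.94 mg; disodium phosphate 6.23 g; L-leucine 2.33 g; ammonium nitrate 12.15 g; soytone 9.69 g

Scale factor relative to 1 L: 3.33.
potassium chloride: 6.78 g/L × 3.33 L = 22.58 g
glycerol: 13.6 g/L × 3.33 L = 45.29 g
sodium molybdate dihydrate: 18 mg/L × 3.33 L = 59.94 mg
disodium phosphate: 1.87 g/L × 3.33 L = 6.23 g
L-leucine: 0.701 g/L × 3.33 L = 2.33 g
ammonium nitrate: 3.65 g/L × 3.33 L = 12.15 g
soytone: 2.91 g/L × 3.33 L = 9.69 g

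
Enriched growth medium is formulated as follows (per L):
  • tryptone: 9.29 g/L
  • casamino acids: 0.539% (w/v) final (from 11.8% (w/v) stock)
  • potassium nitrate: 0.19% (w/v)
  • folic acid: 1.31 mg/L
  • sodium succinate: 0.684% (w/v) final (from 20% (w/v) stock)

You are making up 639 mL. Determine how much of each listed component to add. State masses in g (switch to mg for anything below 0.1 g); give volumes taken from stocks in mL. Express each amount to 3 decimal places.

Working volume: 639 mL = 0.639 L.
tryptone: 9.29 g/L × 0.639 L = 5.936 g
casamino acids: V = C2·V2/C1 = 0.539% ÷ 11.8% × 639 mL = 29.188 mL
potassium nitrate: 0.19 g per 100 mL × 639 mL ÷ 100 = 1.214 g
folic acid: 1.31 mg/L × 0.639 L = 0.837 mg
sodium succinate: V = C2·V2/C1 = 0.684% ÷ 20% × 639 mL = 21.854 mL

tryptone 5.936 g; casamino acids 29.188 mL; potassium nitrate 1.214 g; folic acid 0.837 mg; sodium succinate 21.854 mL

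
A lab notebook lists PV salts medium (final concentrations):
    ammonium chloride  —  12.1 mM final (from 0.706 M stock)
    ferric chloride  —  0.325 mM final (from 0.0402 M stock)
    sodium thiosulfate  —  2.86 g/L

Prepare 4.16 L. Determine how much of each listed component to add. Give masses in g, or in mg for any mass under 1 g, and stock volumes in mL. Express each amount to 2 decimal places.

ammonium chloride 71.30 mL; ferric chloride 33.63 mL; sodium thiosulfate 11.90 g

Working volume: 4.16 L.
ammonium chloride: dilute stock: 12.1 mM × 4160 mL ÷ 706 mM = 71.30 mL
ferric chloride: dilute stock: 0.325 mM × 4160 mL ÷ 40.2 mM = 33.63 mL
sodium thiosulfate: 2.86 g/L × 4.16 L = 11.90 g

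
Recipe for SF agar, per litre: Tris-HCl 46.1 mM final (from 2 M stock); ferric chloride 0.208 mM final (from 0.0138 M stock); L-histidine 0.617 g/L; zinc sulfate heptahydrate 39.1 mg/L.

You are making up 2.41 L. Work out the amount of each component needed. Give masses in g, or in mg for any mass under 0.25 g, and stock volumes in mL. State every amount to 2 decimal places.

Scale factor relative to 1 L: 2.41.
Tris-HCl: V = C2·V2/C1 = 46.1 mM × 2410 mL ÷ 2000 mM = 55.55 mL
ferric chloride: C1V1 = C2V2 → 0.208 mM × 2410 mL ÷ 13.8 mM = 36.32 mL
L-histidine: 0.617 g/L × 2.41 L = 1.49 g
zinc sulfate heptahydrate: 39.1 mg/L × 2.41 L = 94.23 mg

Tris-HCl 55.55 mL; ferric chloride 36.32 mL; L-histidine 1.49 g; zinc sulfate heptahydrate 94.23 mg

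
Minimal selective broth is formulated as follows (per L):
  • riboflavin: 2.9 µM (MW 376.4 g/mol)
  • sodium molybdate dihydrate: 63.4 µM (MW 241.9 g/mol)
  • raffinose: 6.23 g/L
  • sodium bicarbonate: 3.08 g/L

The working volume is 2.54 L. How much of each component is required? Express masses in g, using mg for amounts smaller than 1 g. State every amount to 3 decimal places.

Scale factor relative to 1 L: 2.54.
riboflavin: 2.9 µmol/L × 376.4 g/mol × 2.54 L ÷ 1000 = 2.773 mg
sodium molybdate dihydrate: 63.4 µmol/L × 241.9 g/mol × 2.54 L ÷ 1000 = 38.955 mg
raffinose: 6.23 g/L × 2.54 L = 15.824 g
sodium bicarbonate: 3.08 g/L × 2.54 L = 7.823 g

riboflavin 2.773 mg; sodium molybdate dihydrate 38.955 mg; raffinose 15.824 g; sodium bicarbonate 7.823 g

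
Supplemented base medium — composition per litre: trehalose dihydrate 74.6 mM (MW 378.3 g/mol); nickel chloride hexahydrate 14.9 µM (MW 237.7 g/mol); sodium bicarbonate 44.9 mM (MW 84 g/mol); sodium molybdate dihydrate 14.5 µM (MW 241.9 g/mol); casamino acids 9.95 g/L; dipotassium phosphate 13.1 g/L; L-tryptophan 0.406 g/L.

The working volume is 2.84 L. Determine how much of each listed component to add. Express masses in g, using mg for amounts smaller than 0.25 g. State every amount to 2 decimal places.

trehalose dihydrate 80.15 g; nickel chloride hexahydrate 10.06 mg; sodium bicarbonate 10.71 g; sodium molybdate dihydrate 9.96 mg; casamino acids 28.26 g; dipotassium phosphate 37.20 g; L-tryptophan 1.15 g

Scale factor relative to 1 L: 2.84.
trehalose dihydrate: 74.6 mmol/L × 378.3 g/mol × 2.84 L ÷ 1000 = 80.15 g
nickel chloride hexahydrate: 14.9 µmol/L × 237.7 g/mol × 2.84 L ÷ 1000 = 10.06 mg
sodium bicarbonate: 44.9 mmol/L × 84 g/mol × 2.84 L ÷ 1000 = 10.71 g
sodium molybdate dihydrate: 14.5 µmol/L × 241.9 g/mol × 2.84 L ÷ 1000 = 9.96 mg
casamino acids: 9.95 g/L × 2.84 L = 28.26 g
dipotassium phosphate: 13.1 g/L × 2.84 L = 37.20 g
L-tryptophan: 0.406 g/L × 2.84 L = 1.15 g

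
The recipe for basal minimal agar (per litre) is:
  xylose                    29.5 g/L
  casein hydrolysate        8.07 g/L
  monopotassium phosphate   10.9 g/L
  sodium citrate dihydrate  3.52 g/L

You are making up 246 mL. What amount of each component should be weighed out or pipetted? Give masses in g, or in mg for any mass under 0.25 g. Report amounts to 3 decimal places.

xylose 7.257 g; casein hydrolysate 1.985 g; monopotassium phosphate 2.681 g; sodium citrate dihydrate 0.866 g

Scale factor relative to 1 L: 0.246.
xylose: 29.5 g/L × 0.246 L = 7.257 g
casein hydrolysate: 8.07 g/L × 0.246 L = 1.985 g
monopotassium phosphate: 10.9 g/L × 0.246 L = 2.681 g
sodium citrate dihydrate: 3.52 g/L × 0.246 L = 0.866 g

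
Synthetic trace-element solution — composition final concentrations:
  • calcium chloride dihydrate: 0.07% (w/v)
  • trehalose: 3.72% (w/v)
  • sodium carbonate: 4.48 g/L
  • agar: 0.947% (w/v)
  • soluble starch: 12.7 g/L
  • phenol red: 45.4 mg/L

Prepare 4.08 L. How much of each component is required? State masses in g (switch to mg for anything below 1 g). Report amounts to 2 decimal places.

Working volume: 4.08 L.
calcium chloride dihydrate: 0.07 g per 100 mL × 4080 mL ÷ 100 = 2.86 g
trehalose: 3.72 g per 100 mL × 4080 mL ÷ 100 = 151.78 g
sodium carbonate: 4.48 g/L × 4.08 L = 18.28 g
agar: 0.947 g per 100 mL × 4080 mL ÷ 100 = 38.64 g
soluble starch: 12.7 g/L × 4.08 L = 51.82 g
phenol red: 45.4 mg/L × 4.08 L = 185.23 mg

calcium chloride dihydrate 2.86 g; trehalose 151.78 g; sodium carbonate 18.28 g; agar 38.64 g; soluble starch 51.82 g; phenol red 185.23 mg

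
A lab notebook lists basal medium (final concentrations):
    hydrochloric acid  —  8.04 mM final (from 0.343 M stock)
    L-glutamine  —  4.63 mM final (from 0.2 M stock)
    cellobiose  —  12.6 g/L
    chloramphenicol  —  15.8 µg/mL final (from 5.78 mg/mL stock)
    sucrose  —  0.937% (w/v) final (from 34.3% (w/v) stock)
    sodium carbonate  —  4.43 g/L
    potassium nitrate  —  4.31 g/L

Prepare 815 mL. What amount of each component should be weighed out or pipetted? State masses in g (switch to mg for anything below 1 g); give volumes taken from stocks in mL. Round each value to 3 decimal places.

Scale factor relative to 1 L: 0.815.
hydrochloric acid: V = C2·V2/C1 = 8.04 mM × 815 mL ÷ 343 mM = 19.104 mL
L-glutamine: C1V1 = C2V2 → 4.63 mM × 815 mL ÷ 200 mM = 18.867 mL
cellobiose: 12.6 g/L × 0.815 L = 10.269 g
chloramphenicol: dilute stock: 15.8 µg/mL × 815 mL ÷ 5780 µg/mL = 2.228 mL
sucrose: V = C2·V2/C1 = 0.937% ÷ 34.3% × 815 mL = 22.264 mL
sodium carbonate: 4.43 g/L × 0.815 L = 3.610 g
potassium nitrate: 4.31 g/L × 0.815 L = 3.513 g

hydrochloric acid 19.104 mL; L-glutamine 18.867 mL; cellobiose 10.269 g; chloramphenicol 2.228 mL; sucrose 22.264 mL; sodium carbonate 3.610 g; potassium nitrate 3.513 g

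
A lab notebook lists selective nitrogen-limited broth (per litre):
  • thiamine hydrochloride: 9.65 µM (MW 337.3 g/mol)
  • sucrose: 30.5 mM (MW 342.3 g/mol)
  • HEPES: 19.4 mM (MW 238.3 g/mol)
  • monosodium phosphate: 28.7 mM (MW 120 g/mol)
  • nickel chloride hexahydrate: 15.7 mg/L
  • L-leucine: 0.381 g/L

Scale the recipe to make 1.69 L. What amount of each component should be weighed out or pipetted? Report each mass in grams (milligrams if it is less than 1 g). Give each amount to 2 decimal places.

thiamine hydrochloride 5.50 mg; sucrose 17.64 g; HEPES 7.81 g; monosodium phosphate 5.82 g; nickel chloride hexahydrate 26.53 mg; L-leucine 643.89 mg

Scale factor relative to 1 L: 1.69.
thiamine hydrochloride: 9.65 µmol/L × 337.3 g/mol × 1.69 L ÷ 1000 = 5.50 mg
sucrose: 30.5 mmol/L × 342.3 g/mol × 1.69 L ÷ 1000 = 17.64 g
HEPES: 19.4 mmol/L × 238.3 g/mol × 1.69 L ÷ 1000 = 7.81 g
monosodium phosphate: 28.7 mmol/L × 120 g/mol × 1.69 L ÷ 1000 = 5.82 g
nickel chloride hexahydrate: 15.7 mg/L × 1.69 L = 26.53 mg
L-leucine: 0.381 g/L × 1.69 L = 0.64389 g = 643.89 mg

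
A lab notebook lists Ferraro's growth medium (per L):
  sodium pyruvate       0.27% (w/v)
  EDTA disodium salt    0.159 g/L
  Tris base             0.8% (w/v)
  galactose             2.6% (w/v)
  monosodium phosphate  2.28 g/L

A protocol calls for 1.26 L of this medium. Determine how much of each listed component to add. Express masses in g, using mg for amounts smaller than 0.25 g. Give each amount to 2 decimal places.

sodium pyruvate 3.40 g; EDTA disodium salt 200.34 mg; Tris base 10.08 g; galactose 32.76 g; monosodium phosphate 2.87 g

Working volume: 1.26 L.
sodium pyruvate: 0.27% w/v = 2.7 g/L → 2.7 × 1.26 L = 3.40 g
EDTA disodium salt: 0.159 g/L × 1.26 L = 0.20034 g = 200.34 mg
Tris base: 0.8 g per 100 mL × 1260 mL ÷ 100 = 10.08 g
galactose: 2.6% w/v = 26 g/L → 26 × 1.26 L = 32.76 g
monosodium phosphate: 2.28 g/L × 1.26 L = 2.87 g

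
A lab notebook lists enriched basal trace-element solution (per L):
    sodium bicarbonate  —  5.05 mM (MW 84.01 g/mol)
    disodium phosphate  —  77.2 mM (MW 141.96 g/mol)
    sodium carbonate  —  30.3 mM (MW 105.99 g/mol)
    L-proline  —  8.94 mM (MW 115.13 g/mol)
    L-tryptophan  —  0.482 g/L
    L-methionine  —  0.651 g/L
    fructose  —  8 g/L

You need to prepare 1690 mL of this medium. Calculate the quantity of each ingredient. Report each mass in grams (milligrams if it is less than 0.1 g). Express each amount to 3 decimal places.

Target volume = 1690 mL = 1.69 L.
sodium bicarbonate: 5.05 mmol/L × 84.01 g/mol × 1.69 L ÷ 1000 = 0.717 g
disodium phosphate: 77.2 mmol/L × 141.96 g/mol × 1.69 L ÷ 1000 = 18.521 g
sodium carbonate: 30.3 mmol/L × 105.99 g/mol × 1.69 L ÷ 1000 = 5.427 g
L-proline: 8.94 mmol/L × 115.13 g/mol × 1.69 L ÷ 1000 = 1.739 g
L-tryptophan: 0.482 g/L × 1.69 L = 0.815 g
L-methionine: 0.651 g/L × 1.69 L = 1.100 g
fructose: 8 g/L × 1.69 L = 13.520 g

sodium bicarbonate 0.717 g; disodium phosphate 18.521 g; sodium carbonate 5.427 g; L-proline 1.739 g; L-tryptophan 0.815 g; L-methionine 1.100 g; fructose 13.520 g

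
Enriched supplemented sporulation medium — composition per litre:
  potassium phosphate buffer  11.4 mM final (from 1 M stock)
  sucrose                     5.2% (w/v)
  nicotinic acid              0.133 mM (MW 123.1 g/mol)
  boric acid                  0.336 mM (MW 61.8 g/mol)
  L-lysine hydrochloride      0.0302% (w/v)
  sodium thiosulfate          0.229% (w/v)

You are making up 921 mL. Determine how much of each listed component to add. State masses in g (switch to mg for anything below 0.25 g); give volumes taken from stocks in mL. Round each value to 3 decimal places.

Target volume = 921 mL = 0.921 L.
potassium phosphate buffer: C1V1 = C2V2 → 11.4 mM × 921 mL ÷ 1000 mM = 10.499 mL
sucrose: 5.2 g per 100 mL × 921 mL ÷ 100 = 47.892 g
nicotinic acid: 0.133 mmol/L × 123.1 mg/mmol × 0.921 L = 15.079 mg
boric acid: 0.336 mmol/L × 61.8 mg/mmol × 0.921 L = 19.124 mg
L-lysine hydrochloride: 0.0302 g per 100 mL × 921 mL ÷ 100 = 0.278 g
sodium thiosulfate: 0.229 g per 100 mL × 921 mL ÷ 100 = 2.109 g

potassium phosphate buffer 10.499 mL; sucrose 47.892 g; nicotinic acid 15.079 mg; boric acid 19.124 mg; L-lysine hydrochloride 0.278 g; sodium thiosulfate 2.109 g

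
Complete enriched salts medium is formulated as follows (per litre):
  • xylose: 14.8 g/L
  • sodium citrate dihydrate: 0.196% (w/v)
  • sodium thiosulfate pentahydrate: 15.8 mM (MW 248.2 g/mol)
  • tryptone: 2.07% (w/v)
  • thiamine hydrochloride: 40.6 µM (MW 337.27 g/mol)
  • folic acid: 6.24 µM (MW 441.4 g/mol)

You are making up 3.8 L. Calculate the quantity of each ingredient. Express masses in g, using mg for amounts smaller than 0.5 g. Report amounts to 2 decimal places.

Working volume: 3.8 L.
xylose: 14.8 g/L × 3.8 L = 56.24 g
sodium citrate dihydrate: 0.196 g per 100 mL × 3800 mL ÷ 100 = 7.45 g
sodium thiosulfate pentahydrate: 15.8 mmol/L × 248.2 g/mol × 3.8 L ÷ 1000 = 14.90 g
tryptone: 2.07 g per 100 mL × 3800 mL ÷ 100 = 78.66 g
thiamine hydrochloride: 40.6 µmol/L × 337.27 g/mol × 3.8 L ÷ 1000 = 52.03 mg
folic acid: 6.24 µmol/L × 441.4 g/mol × 3.8 L ÷ 1000 = 10.47 mg

xylose 56.24 g; sodium citrate dihydrate 7.45 g; sodium thiosulfate pentahydrate 14.90 g; tryptone 78.66 g; thiamine hydrochloride 52.03 mg; folic acid 10.47 mg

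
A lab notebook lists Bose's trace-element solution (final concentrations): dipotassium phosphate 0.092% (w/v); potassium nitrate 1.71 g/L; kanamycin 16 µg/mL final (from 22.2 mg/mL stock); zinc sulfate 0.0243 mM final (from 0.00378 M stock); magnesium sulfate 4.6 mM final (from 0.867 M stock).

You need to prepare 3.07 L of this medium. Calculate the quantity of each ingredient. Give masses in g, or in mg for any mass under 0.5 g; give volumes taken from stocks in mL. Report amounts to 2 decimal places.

Working volume: 3.07 L.
dipotassium phosphate: 0.092% w/v = 0.92 g/L → 0.92 × 3.07 L = 2.82 g
potassium nitrate: 1.71 g/L × 3.07 L = 5.25 g
kanamycin: V = C2·V2/C1 = 16 µg/mL × 3070 mL ÷ 22200 µg/mL = 2.21 mL
zinc sulfate: C1V1 = C2V2 → 0.0243 mM × 3070 mL ÷ 3.78 mM = 19.74 mL
magnesium sulfate: V = C2·V2/C1 = 4.6 mM × 3070 mL ÷ 867 mM = 16.29 mL

dipotassium phosphate 2.82 g; potassium nitrate 5.25 g; kanamycin 2.21 mL; zinc sulfate 19.74 mL; magnesium sulfate 16.29 mL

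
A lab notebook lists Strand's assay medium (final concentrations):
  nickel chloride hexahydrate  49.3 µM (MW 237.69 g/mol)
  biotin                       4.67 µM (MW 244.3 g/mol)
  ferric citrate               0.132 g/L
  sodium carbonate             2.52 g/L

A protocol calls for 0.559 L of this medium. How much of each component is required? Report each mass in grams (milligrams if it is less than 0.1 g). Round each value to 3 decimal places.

nickel chloride hexahydrate 6.550 mg; biotin 0.638 mg; ferric citrate 73.788 mg; sodium carbonate 1.409 g

Scale factor relative to 1 L: 0.559.
nickel chloride hexahydrate: 49.3 µmol/L × 237.69 g/mol × 0.559 L ÷ 1000 = 6.550 mg
biotin: 4.67 µmol/L × 244.3 g/mol × 0.559 L ÷ 1000 = 0.638 mg
ferric citrate: 0.132 g/L × 0.559 L = 0.073788 g = 73.788 mg
sodium carbonate: 2.52 g/L × 0.559 L = 1.409 g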